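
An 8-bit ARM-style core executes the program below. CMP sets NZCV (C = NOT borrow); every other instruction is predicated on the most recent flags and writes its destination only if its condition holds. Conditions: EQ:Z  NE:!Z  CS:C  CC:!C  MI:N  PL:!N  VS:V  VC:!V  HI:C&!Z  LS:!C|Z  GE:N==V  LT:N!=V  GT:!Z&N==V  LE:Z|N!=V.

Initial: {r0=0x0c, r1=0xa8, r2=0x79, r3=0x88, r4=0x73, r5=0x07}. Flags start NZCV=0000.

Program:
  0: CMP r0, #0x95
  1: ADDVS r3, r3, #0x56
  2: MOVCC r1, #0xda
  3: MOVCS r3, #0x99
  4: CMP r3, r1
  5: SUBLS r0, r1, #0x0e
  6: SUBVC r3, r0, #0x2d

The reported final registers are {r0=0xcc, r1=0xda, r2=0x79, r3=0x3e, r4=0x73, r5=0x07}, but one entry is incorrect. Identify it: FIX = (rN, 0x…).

FIX = (r3, 0x9f)

[0] flags=0000 → (cmp)
[1] flags=0000 VS?F → skip
[2] flags=0000 CC?T → r1=0xda
[3] flags=0000 CS?F → skip
[4] flags=1000 → (cmp)
[5] flags=1000 LS?T → r0=0xcc
[6] flags=1000 VC?T → r3=0x9f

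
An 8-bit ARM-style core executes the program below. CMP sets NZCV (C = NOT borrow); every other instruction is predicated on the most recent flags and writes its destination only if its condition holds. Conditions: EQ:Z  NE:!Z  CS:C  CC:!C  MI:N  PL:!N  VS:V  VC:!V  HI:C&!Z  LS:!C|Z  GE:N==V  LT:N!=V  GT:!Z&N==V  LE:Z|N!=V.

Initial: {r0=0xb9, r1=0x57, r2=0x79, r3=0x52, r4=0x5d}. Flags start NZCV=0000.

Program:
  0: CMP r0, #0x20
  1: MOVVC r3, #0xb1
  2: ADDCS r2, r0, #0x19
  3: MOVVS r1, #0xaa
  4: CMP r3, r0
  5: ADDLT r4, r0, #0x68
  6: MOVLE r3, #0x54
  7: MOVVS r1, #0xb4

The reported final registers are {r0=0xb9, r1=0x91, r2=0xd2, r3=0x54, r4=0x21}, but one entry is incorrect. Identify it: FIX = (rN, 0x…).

0: ✓ CMP  NZCV=1010
1: ✓ MOVVC  r3←0xb1
2: ✓ ADDCS  r2←0xd2
3: · MOVVS
4: ✓ CMP  NZCV=1000
5: ✓ ADDLT  r4←0x21
6: ✓ MOVLE  r3←0x54
7: · MOVVS

FIX = (r1, 0x57)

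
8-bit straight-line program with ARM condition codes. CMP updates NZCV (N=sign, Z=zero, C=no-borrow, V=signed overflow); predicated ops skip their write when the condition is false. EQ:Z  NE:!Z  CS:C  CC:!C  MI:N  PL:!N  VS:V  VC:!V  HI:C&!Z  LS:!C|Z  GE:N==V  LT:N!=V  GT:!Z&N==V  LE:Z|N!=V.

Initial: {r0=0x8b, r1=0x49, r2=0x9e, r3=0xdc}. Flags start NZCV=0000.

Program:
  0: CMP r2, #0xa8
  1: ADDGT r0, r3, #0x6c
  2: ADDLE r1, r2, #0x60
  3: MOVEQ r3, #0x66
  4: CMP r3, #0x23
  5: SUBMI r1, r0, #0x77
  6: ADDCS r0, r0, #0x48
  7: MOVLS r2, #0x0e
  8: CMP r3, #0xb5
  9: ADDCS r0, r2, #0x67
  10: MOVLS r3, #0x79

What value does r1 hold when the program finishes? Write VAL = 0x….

[0] flags=1000 → (cmp)
[1] flags=1000 GT?F → skip
[2] flags=1000 LE?T → r1=0xfe
[3] flags=1000 EQ?F → skip
[4] flags=1010 → (cmp)
[5] flags=1010 MI?T → r1=0x14
[6] flags=1010 CS?T → r0=0xd3
[7] flags=1010 LS?F → skip
[8] flags=0010 → (cmp)
[9] flags=0010 CS?T → r0=0x05
[10] flags=0010 LS?F → skip

VAL = 0x14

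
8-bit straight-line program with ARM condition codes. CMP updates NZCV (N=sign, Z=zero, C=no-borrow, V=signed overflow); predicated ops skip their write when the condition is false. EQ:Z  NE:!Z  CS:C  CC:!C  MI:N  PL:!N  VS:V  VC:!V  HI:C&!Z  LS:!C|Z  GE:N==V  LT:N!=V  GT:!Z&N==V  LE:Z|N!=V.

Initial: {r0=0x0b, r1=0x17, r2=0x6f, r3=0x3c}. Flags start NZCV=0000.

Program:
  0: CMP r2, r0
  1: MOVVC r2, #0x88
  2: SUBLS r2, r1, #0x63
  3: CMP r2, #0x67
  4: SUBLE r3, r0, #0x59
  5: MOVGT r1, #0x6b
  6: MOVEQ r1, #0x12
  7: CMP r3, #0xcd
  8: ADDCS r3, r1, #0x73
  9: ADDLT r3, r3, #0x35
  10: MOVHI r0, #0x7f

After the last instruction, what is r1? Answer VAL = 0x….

0: ✓ CMP  NZCV=0010
1: ✓ MOVVC  r2←0x88
2: · SUBLS
3: ✓ CMP  NZCV=0011
4: ✓ SUBLE  r3←0xb2
5: · MOVGT
6: · MOVEQ
7: ✓ CMP  NZCV=1000
8: · ADDCS
9: ✓ ADDLT  r3←0xe7
10: · MOVHI

VAL = 0x17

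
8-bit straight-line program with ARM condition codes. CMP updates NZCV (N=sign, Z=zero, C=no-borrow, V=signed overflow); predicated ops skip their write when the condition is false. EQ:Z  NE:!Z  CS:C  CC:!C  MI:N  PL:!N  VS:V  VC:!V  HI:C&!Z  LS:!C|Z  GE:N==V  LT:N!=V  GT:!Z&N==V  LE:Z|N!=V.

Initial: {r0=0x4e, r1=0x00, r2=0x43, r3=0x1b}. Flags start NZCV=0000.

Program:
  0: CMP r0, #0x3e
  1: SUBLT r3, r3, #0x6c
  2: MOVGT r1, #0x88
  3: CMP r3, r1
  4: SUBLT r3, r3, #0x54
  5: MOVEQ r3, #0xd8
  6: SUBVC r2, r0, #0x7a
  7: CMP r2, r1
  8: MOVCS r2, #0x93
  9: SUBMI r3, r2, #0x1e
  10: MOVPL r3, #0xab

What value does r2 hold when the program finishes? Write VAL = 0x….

VAL = 0x43

[0] flags=0010 → (cmp)
[1] flags=0010 LT?F → skip
[2] flags=0010 GT?T → r1=0x88
[3] flags=1001 → (cmp)
[4] flags=1001 LT?F → skip
[5] flags=1001 EQ?F → skip
[6] flags=1001 VC?F → skip
[7] flags=1001 → (cmp)
[8] flags=1001 CS?F → skip
[9] flags=1001 MI?T → r3=0x25
[10] flags=1001 PL?F → skip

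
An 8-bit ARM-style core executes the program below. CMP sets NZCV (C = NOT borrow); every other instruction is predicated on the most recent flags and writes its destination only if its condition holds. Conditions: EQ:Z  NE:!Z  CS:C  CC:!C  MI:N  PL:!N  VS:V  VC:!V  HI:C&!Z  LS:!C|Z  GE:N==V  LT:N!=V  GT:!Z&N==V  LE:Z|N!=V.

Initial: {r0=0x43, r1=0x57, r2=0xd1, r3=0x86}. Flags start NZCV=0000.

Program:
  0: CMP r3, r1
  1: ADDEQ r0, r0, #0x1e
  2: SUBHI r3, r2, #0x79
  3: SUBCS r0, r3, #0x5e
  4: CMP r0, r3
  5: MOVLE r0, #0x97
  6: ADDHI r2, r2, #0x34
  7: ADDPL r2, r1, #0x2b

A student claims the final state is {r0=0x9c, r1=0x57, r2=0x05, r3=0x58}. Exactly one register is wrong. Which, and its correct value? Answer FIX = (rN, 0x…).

[0] flags=0011 → (cmp)
[1] flags=0011 EQ?F → skip
[2] flags=0011 HI?T → r3=0x58
[3] flags=0011 CS?T → r0=0xfa
[4] flags=1010 → (cmp)
[5] flags=1010 LE?T → r0=0x97
[6] flags=1010 HI?T → r2=0x05
[7] flags=1010 PL?F → skip

FIX = (r0, 0x97)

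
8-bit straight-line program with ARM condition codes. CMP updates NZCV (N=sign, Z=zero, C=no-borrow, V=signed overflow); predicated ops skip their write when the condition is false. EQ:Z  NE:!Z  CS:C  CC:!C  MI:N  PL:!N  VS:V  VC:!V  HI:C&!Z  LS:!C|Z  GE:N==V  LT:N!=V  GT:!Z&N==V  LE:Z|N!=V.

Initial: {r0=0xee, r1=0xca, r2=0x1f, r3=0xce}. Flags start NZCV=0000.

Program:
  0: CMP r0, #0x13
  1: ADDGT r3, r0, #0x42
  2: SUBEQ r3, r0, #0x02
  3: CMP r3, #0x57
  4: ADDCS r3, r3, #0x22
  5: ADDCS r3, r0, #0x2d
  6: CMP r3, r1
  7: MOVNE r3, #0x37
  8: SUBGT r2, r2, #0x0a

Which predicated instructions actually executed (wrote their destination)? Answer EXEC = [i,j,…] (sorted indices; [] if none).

[0] flags=1010 → (cmp)
[1] flags=1010 GT?F → skip
[2] flags=1010 EQ?F → skip
[3] flags=0011 → (cmp)
[4] flags=0011 CS?T → r3=0xf0
[5] flags=0011 CS?T → r3=0x1b
[6] flags=0000 → (cmp)
[7] flags=0000 NE?T → r3=0x37
[8] flags=0000 GT?T → r2=0x15

EXEC = [4,5,7,8]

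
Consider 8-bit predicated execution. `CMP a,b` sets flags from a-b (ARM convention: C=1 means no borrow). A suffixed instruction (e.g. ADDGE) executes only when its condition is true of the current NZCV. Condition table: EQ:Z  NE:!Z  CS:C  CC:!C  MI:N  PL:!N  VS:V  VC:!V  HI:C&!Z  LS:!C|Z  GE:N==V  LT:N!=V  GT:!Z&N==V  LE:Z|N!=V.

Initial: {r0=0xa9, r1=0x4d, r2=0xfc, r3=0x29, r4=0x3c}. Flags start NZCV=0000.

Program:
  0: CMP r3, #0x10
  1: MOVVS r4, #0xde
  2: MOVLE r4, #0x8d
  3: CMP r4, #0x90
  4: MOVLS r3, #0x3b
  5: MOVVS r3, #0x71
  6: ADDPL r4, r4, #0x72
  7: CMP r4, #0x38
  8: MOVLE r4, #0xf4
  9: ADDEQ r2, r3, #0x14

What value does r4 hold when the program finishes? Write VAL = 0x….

VAL = 0x3c

0: ✓ CMP  NZCV=0010
1: · MOVVS
2: · MOVLE
3: ✓ CMP  NZCV=1001
4: ✓ MOVLS  r3←0x3b
5: ✓ MOVVS  r3←0x71
6: · ADDPL
7: ✓ CMP  NZCV=0010
8: · MOVLE
9: · ADDEQ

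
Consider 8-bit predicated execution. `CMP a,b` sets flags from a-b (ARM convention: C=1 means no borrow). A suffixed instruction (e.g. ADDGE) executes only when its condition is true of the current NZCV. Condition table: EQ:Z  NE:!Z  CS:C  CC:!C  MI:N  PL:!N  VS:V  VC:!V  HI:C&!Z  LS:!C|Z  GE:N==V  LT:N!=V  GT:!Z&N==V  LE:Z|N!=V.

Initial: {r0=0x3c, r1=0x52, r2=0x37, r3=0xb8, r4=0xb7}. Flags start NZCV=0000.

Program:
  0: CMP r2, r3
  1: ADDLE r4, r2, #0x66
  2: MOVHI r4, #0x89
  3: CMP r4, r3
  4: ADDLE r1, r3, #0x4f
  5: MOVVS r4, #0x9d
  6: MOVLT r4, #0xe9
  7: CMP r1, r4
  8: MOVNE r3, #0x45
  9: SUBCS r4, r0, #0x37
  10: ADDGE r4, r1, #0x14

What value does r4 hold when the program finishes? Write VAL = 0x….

[0] flags=0000 → (cmp)
[1] flags=0000 LE?F → skip
[2] flags=0000 HI?F → skip
[3] flags=1000 → (cmp)
[4] flags=1000 LE?T → r1=0x07
[5] flags=1000 VS?F → skip
[6] flags=1000 LT?T → r4=0xe9
[7] flags=0000 → (cmp)
[8] flags=0000 NE?T → r3=0x45
[9] flags=0000 CS?F → skip
[10] flags=0000 GE?T → r4=0x1b

VAL = 0x1b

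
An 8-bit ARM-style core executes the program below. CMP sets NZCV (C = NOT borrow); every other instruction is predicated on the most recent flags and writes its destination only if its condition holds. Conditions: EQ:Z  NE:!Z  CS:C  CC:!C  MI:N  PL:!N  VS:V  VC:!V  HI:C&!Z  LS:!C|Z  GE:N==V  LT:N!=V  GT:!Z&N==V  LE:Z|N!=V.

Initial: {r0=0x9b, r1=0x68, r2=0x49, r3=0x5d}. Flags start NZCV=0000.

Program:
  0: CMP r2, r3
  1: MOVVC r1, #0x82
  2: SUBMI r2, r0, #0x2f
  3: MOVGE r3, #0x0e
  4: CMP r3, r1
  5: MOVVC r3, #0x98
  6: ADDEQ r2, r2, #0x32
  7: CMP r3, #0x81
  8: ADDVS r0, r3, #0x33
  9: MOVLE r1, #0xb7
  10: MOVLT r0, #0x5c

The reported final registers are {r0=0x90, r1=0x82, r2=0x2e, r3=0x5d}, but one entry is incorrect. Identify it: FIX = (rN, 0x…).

0: ✓ CMP  NZCV=1000
1: ✓ MOVVC  r1←0x82
2: ✓ SUBMI  r2←0x6c
3: · MOVGE
4: ✓ CMP  NZCV=1001
5: · MOVVC
6: · ADDEQ
7: ✓ CMP  NZCV=1001
8: ✓ ADDVS  r0←0x90
9: · MOVLE
10: · MOVLT

FIX = (r2, 0x6c)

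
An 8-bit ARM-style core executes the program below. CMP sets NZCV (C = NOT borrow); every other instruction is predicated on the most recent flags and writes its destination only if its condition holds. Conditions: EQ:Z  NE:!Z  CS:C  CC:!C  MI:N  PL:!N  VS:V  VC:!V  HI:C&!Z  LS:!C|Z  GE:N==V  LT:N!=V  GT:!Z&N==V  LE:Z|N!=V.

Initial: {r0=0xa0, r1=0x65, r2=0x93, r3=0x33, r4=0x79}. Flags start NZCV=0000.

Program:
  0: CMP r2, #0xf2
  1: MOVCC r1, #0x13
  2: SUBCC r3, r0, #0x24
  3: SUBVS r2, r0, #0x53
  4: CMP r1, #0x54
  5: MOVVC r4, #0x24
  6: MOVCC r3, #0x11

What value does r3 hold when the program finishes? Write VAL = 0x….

VAL = 0x11

[0] flags=1000 → (cmp)
[1] flags=1000 CC?T → r1=0x13
[2] flags=1000 CC?T → r3=0x7c
[3] flags=1000 VS?F → skip
[4] flags=1000 → (cmp)
[5] flags=1000 VC?T → r4=0x24
[6] flags=1000 CC?T → r3=0x11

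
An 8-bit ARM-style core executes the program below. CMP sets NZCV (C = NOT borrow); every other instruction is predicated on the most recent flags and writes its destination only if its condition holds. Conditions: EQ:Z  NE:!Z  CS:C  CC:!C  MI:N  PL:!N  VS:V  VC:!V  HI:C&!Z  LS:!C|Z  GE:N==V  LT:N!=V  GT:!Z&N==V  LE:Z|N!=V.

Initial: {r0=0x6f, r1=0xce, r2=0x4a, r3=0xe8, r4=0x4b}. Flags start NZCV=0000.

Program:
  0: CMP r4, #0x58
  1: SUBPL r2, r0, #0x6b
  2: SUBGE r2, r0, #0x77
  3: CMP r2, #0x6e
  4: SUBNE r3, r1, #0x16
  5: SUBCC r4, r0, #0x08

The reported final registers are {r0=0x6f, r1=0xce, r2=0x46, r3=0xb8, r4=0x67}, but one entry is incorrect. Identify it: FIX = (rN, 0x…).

FIX = (r2, 0x4a)

[0] flags=1000 → (cmp)
[1] flags=1000 PL?F → skip
[2] flags=1000 GE?F → skip
[3] flags=1000 → (cmp)
[4] flags=1000 NE?T → r3=0xb8
[5] flags=1000 CC?T → r4=0x67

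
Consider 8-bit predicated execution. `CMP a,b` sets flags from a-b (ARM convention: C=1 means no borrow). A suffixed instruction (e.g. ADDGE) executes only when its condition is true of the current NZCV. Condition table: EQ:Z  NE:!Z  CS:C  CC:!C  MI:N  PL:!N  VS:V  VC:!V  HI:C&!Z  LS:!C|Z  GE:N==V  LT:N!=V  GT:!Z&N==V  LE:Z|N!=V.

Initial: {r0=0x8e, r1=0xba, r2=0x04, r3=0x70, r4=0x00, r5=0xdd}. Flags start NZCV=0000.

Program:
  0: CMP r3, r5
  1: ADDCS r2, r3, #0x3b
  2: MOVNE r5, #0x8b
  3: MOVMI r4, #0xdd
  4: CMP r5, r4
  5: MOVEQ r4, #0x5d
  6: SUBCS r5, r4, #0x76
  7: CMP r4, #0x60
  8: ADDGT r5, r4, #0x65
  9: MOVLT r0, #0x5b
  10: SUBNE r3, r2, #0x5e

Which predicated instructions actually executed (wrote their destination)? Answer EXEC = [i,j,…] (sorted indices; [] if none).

0: ✓ CMP  NZCV=1001
1: · ADDCS
2: ✓ MOVNE  r5←0x8b
3: ✓ MOVMI  r4←0xdd
4: ✓ CMP  NZCV=1000
5: · MOVEQ
6: · SUBCS
7: ✓ CMP  NZCV=0011
8: · ADDGT
9: ✓ MOVLT  r0←0x5b
10: ✓ SUBNE  r3←0xa6

EXEC = [2,3,9,10]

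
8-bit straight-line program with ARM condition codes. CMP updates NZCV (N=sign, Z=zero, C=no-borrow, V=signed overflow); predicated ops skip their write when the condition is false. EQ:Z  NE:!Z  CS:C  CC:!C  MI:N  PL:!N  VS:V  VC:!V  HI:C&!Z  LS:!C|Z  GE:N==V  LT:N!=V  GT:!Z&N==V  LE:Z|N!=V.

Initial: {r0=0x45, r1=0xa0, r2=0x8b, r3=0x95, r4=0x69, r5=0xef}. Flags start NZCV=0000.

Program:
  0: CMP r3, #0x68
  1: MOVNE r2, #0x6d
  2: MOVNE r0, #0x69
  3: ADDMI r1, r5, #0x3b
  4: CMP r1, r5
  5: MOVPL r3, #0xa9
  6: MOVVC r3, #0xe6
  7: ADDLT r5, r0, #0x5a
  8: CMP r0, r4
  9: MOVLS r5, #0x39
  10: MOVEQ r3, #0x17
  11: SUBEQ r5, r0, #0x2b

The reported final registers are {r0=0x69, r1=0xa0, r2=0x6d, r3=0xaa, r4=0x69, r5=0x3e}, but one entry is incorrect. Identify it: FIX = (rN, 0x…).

[0] flags=0011 → (cmp)
[1] flags=0011 NE?T → r2=0x6d
[2] flags=0011 NE?T → r0=0x69
[3] flags=0011 MI?F → skip
[4] flags=1000 → (cmp)
[5] flags=1000 PL?F → skip
[6] flags=1000 VC?T → r3=0xe6
[7] flags=1000 LT?T → r5=0xc3
[8] flags=0110 → (cmp)
[9] flags=0110 LS?T → r5=0x39
[10] flags=0110 EQ?T → r3=0x17
[11] flags=0110 EQ?T → r5=0x3e

FIX = (r3, 0x17)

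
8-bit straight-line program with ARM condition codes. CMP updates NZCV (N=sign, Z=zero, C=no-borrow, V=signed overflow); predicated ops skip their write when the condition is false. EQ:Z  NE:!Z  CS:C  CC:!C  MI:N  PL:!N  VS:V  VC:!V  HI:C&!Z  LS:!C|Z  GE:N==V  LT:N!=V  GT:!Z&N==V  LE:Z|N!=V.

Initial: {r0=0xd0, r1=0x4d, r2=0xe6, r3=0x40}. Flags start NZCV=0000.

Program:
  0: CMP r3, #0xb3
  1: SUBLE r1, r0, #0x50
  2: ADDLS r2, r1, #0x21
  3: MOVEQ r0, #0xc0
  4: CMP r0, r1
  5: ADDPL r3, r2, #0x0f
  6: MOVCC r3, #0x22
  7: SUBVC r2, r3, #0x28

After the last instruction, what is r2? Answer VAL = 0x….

VAL = 0x18

[0] flags=1001 → (cmp)
[1] flags=1001 LE?F → skip
[2] flags=1001 LS?T → r2=0x6e
[3] flags=1001 EQ?F → skip
[4] flags=1010 → (cmp)
[5] flags=1010 PL?F → skip
[6] flags=1010 CC?F → skip
[7] flags=1010 VC?T → r2=0x18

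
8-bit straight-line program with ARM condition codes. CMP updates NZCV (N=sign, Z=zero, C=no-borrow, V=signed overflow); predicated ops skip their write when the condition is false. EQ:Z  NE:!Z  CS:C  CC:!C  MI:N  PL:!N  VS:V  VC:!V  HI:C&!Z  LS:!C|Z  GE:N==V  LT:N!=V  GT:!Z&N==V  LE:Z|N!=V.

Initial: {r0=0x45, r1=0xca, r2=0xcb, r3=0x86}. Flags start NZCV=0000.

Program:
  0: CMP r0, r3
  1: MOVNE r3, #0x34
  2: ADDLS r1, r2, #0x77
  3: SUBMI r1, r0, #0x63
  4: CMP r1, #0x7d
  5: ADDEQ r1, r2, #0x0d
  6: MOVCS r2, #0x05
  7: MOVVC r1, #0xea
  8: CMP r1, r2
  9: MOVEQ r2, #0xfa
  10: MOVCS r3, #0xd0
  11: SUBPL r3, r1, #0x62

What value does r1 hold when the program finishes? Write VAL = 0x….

VAL = 0xe2

0: ✓ CMP  NZCV=1001
1: ✓ MOVNE  r3←0x34
2: ✓ ADDLS  r1←0x42
3: ✓ SUBMI  r1←0xe2
4: ✓ CMP  NZCV=0011
5: · ADDEQ
6: ✓ MOVCS  r2←0x05
7: · MOVVC
8: ✓ CMP  NZCV=1010
9: · MOVEQ
10: ✓ MOVCS  r3←0xd0
11: · SUBPL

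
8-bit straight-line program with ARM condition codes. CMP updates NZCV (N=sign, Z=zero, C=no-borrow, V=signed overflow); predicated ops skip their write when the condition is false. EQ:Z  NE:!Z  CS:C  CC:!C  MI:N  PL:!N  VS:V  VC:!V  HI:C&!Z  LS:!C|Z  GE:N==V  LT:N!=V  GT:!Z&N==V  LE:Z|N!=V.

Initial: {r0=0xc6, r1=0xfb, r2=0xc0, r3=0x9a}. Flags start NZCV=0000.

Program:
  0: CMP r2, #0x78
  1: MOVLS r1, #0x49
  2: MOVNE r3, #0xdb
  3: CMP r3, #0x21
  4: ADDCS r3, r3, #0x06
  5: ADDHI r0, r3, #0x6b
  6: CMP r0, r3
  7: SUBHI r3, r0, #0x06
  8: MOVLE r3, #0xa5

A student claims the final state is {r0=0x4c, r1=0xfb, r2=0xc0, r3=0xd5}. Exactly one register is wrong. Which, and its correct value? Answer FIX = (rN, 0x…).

0: ✓ CMP  NZCV=0011
1: · MOVLS
2: ✓ MOVNE  r3←0xdb
3: ✓ CMP  NZCV=1010
4: ✓ ADDCS  r3←0xe1
5: ✓ ADDHI  r0←0x4c
6: ✓ CMP  NZCV=0000
7: · SUBHI
8: · MOVLE

FIX = (r3, 0xe1)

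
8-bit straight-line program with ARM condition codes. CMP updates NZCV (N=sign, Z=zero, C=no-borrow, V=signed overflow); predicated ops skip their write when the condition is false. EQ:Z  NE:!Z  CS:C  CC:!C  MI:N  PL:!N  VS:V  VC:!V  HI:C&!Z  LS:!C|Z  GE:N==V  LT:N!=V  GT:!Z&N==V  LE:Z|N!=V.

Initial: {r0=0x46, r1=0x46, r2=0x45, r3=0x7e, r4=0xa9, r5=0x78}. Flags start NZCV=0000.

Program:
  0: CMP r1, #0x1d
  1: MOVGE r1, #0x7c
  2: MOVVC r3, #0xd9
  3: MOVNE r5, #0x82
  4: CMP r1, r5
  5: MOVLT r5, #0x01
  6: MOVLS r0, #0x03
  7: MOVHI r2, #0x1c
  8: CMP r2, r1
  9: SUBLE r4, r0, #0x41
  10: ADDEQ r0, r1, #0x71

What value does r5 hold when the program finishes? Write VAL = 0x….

[0] flags=0010 → (cmp)
[1] flags=0010 GE?T → r1=0x7c
[2] flags=0010 VC?T → r3=0xd9
[3] flags=0010 NE?T → r5=0x82
[4] flags=1001 → (cmp)
[5] flags=1001 LT?F → skip
[6] flags=1001 LS?T → r0=0x03
[7] flags=1001 HI?F → skip
[8] flags=1000 → (cmp)
[9] flags=1000 LE?T → r4=0xc2
[10] flags=1000 EQ?F → skip

VAL = 0x82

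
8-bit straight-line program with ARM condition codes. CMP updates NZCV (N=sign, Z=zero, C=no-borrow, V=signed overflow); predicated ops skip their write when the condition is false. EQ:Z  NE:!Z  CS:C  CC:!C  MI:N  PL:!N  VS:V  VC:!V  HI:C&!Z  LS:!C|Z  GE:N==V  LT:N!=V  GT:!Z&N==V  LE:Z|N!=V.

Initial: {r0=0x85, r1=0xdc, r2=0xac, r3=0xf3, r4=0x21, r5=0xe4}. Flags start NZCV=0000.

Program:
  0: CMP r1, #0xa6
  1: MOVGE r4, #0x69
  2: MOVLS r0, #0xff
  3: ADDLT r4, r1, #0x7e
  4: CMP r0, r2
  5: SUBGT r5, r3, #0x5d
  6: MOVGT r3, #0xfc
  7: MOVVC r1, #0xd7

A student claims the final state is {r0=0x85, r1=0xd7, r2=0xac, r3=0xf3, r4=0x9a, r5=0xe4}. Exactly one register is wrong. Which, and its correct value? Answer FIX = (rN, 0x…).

FIX = (r4, 0x69)

0: ✓ CMP  NZCV=0010
1: ✓ MOVGE  r4←0x69
2: · MOVLS
3: · ADDLT
4: ✓ CMP  NZCV=1000
5: · SUBGT
6: · MOVGT
7: ✓ MOVVC  r1←0xd7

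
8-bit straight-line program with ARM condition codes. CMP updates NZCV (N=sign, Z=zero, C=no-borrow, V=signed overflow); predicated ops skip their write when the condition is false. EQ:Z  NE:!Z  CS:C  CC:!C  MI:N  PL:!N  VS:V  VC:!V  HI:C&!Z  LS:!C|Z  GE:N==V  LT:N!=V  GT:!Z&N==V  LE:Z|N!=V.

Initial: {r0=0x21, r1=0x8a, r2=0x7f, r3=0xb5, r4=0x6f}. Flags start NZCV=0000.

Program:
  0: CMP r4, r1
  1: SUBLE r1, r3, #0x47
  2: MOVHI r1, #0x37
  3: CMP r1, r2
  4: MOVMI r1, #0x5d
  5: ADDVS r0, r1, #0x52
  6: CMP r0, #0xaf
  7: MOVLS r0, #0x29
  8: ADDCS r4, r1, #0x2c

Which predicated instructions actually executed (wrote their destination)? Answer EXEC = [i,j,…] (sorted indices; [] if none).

EXEC = [5,8]

0: ✓ CMP  NZCV=1001
1: · SUBLE
2: · MOVHI
3: ✓ CMP  NZCV=0011
4: · MOVMI
5: ✓ ADDVS  r0←0xdc
6: ✓ CMP  NZCV=0010
7: · MOVLS
8: ✓ ADDCS  r4←0xb6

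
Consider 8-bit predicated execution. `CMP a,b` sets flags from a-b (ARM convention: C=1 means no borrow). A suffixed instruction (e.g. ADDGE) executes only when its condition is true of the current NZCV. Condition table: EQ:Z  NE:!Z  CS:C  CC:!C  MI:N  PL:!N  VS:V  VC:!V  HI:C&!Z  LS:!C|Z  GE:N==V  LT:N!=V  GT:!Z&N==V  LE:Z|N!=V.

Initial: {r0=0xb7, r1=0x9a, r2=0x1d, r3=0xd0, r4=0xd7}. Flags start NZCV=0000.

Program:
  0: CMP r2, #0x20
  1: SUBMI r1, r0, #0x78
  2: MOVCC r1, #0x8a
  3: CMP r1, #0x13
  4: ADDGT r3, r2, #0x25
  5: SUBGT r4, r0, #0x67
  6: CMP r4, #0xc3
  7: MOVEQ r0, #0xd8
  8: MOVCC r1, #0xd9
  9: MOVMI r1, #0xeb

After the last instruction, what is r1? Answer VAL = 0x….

0: ✓ CMP  NZCV=1000
1: ✓ SUBMI  r1←0x3f
2: ✓ MOVCC  r1←0x8a
3: ✓ CMP  NZCV=0011
4: · ADDGT
5: · SUBGT
6: ✓ CMP  NZCV=0010
7: · MOVEQ
8: · MOVCC
9: · MOVMI

VAL = 0x8a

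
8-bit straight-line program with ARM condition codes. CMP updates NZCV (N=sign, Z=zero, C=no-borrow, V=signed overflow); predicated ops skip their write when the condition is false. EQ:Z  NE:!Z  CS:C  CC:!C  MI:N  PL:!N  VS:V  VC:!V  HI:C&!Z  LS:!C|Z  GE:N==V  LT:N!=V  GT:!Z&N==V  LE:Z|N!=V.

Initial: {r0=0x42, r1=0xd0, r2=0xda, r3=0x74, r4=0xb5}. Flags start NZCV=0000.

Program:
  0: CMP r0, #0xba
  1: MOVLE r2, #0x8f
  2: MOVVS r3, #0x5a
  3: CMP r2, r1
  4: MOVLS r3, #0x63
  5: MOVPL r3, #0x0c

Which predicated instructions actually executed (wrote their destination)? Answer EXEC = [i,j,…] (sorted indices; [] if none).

EXEC = [2,5]

[0] flags=1001 → (cmp)
[1] flags=1001 LE?F → skip
[2] flags=1001 VS?T → r3=0x5a
[3] flags=0010 → (cmp)
[4] flags=0010 LS?F → skip
[5] flags=0010 PL?T → r3=0x0c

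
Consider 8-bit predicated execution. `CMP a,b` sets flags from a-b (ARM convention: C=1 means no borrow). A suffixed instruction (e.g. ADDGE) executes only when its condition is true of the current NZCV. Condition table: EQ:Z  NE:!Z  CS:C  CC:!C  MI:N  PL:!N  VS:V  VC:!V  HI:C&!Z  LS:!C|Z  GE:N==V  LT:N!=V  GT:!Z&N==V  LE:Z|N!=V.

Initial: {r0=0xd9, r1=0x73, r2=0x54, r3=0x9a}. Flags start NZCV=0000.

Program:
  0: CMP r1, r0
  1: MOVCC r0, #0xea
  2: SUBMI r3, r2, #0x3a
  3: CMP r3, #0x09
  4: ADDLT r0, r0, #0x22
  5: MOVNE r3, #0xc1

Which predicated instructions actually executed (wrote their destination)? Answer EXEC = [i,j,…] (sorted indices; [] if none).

0: ✓ CMP  NZCV=1001
1: ✓ MOVCC  r0←0xea
2: ✓ SUBMI  r3←0x1a
3: ✓ CMP  NZCV=0010
4: · ADDLT
5: ✓ MOVNE  r3←0xc1

EXEC = [1,2,5]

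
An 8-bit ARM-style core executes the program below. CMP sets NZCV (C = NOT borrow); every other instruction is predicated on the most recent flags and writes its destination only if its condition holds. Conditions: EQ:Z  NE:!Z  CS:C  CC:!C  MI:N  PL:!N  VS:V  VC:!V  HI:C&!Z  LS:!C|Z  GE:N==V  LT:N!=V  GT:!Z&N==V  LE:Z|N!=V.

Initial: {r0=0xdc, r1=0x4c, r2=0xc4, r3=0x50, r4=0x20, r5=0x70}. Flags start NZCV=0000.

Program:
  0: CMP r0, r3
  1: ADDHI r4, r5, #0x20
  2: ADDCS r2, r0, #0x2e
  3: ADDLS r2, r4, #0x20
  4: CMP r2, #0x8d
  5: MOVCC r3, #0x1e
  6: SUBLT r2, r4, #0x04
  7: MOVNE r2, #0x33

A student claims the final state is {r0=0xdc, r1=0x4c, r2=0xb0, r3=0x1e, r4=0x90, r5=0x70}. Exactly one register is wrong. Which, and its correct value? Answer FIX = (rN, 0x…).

0: ✓ CMP  NZCV=1010
1: ✓ ADDHI  r4←0x90
2: ✓ ADDCS  r2←0x0a
3: · ADDLS
4: ✓ CMP  NZCV=0000
5: ✓ MOVCC  r3←0x1e
6: · SUBLT
7: ✓ MOVNE  r2←0x33

FIX = (r2, 0x33)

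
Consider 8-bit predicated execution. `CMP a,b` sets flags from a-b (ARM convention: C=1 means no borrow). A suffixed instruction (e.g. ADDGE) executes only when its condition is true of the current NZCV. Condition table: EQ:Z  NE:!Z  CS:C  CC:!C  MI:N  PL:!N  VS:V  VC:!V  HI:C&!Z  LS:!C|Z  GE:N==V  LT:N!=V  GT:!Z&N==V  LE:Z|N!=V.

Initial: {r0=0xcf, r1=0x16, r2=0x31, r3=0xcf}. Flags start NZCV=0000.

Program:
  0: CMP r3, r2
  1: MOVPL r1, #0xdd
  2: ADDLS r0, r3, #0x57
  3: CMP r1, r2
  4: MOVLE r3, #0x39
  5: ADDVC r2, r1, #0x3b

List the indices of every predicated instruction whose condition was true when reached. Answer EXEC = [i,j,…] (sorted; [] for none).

[0] flags=1010 → (cmp)
[1] flags=1010 PL?F → skip
[2] flags=1010 LS?F → skip
[3] flags=1000 → (cmp)
[4] flags=1000 LE?T → r3=0x39
[5] flags=1000 VC?T → r2=0x51

EXEC = [4,5]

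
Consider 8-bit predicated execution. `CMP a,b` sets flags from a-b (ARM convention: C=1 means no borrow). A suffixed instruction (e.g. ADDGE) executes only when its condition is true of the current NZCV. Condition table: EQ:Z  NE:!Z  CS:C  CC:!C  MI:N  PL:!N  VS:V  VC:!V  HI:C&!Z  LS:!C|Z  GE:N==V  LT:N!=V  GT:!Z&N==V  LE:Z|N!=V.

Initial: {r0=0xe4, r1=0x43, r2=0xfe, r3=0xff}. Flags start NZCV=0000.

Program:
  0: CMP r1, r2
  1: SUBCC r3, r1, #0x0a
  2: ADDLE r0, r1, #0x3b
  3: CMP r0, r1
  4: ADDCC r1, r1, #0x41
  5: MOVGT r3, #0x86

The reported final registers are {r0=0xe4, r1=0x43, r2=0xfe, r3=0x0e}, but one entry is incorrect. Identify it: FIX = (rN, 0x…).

FIX = (r3, 0x39)

[0] flags=0000 → (cmp)
[1] flags=0000 CC?T → r3=0x39
[2] flags=0000 LE?F → skip
[3] flags=1010 → (cmp)
[4] flags=1010 CC?F → skip
[5] flags=1010 GT?F → skip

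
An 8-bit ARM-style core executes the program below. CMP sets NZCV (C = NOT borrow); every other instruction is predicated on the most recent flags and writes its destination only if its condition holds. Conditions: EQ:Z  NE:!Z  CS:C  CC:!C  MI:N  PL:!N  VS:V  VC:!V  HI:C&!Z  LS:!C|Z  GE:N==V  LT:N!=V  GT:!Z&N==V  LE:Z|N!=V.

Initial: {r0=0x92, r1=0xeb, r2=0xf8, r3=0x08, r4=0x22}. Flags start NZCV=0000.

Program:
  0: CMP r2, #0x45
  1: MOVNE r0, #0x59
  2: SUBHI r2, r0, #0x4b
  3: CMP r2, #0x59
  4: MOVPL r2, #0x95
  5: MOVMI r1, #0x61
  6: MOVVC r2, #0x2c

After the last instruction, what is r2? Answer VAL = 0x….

VAL = 0x2c

0: ✓ CMP  NZCV=1010
1: ✓ MOVNE  r0←0x59
2: ✓ SUBHI  r2←0x0e
3: ✓ CMP  NZCV=1000
4: · MOVPL
5: ✓ MOVMI  r1←0x61
6: ✓ MOVVC  r2←0x2c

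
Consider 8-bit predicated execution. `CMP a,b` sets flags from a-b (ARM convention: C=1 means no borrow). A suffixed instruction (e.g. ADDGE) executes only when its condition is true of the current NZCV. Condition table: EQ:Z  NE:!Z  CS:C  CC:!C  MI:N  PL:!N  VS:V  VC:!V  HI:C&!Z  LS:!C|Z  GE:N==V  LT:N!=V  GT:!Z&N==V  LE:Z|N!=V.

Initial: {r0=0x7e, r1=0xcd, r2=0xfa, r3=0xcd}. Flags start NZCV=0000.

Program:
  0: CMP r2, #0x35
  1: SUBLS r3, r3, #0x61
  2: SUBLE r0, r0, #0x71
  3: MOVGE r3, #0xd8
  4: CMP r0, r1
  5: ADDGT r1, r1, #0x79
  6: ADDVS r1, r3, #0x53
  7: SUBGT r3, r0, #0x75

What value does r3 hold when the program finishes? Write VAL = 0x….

[0] flags=1010 → (cmp)
[1] flags=1010 LS?F → skip
[2] flags=1010 LE?T → r0=0x0d
[3] flags=1010 GE?F → skip
[4] flags=0000 → (cmp)
[5] flags=0000 GT?T → r1=0x46
[6] flags=0000 VS?F → skip
[7] flags=0000 GT?T → r3=0x98

VAL = 0x98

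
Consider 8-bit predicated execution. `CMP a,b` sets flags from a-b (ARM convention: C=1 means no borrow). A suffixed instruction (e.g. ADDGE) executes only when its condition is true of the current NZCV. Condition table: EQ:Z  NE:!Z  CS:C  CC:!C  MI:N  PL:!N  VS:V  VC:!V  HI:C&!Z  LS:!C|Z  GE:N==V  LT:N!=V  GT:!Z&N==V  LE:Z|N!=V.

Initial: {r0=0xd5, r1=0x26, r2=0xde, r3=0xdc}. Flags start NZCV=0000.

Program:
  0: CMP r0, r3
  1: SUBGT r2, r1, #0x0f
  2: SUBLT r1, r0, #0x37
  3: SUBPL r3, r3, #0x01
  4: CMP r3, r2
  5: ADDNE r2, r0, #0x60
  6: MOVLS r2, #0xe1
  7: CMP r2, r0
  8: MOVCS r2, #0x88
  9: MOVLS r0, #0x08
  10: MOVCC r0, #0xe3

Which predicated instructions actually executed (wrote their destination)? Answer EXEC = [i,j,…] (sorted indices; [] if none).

[0] flags=1000 → (cmp)
[1] flags=1000 GT?F → skip
[2] flags=1000 LT?T → r1=0x9e
[3] flags=1000 PL?F → skip
[4] flags=1000 → (cmp)
[5] flags=1000 NE?T → r2=0x35
[6] flags=1000 LS?T → r2=0xe1
[7] flags=0010 → (cmp)
[8] flags=0010 CS?T → r2=0x88
[9] flags=0010 LS?F → skip
[10] flags=0010 CC?F → skip

EXEC = [2,5,6,8]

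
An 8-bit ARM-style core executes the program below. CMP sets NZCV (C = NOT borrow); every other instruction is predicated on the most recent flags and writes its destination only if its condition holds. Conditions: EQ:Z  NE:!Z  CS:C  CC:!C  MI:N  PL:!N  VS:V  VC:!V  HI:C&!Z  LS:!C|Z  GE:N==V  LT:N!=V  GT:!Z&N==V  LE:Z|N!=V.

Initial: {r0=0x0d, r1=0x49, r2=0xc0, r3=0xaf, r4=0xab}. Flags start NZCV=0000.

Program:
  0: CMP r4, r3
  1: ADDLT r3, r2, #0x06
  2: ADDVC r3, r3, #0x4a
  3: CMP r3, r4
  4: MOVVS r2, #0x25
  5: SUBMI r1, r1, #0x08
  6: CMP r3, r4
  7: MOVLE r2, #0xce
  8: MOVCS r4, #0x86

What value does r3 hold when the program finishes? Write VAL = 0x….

[0] flags=1000 → (cmp)
[1] flags=1000 LT?T → r3=0xc6
[2] flags=1000 VC?T → r3=0x10
[3] flags=0000 → (cmp)
[4] flags=0000 VS?F → skip
[5] flags=0000 MI?F → skip
[6] flags=0000 → (cmp)
[7] flags=0000 LE?F → skip
[8] flags=0000 CS?F → skip

VAL = 0x10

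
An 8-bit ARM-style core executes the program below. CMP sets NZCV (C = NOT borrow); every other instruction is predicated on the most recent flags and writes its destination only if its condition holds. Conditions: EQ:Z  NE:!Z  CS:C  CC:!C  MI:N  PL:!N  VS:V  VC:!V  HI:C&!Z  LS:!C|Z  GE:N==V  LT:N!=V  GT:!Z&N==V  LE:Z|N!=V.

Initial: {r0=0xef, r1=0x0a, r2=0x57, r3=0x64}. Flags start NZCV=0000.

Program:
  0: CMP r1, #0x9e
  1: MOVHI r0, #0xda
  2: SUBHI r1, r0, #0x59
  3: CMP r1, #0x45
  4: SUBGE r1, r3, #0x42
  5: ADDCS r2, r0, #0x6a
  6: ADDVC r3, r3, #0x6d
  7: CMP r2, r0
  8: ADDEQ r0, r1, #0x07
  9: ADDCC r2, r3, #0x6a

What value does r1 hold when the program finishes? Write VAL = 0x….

0: ✓ CMP  NZCV=0000
1: · MOVHI
2: · SUBHI
3: ✓ CMP  NZCV=1000
4: · SUBGE
5: · ADDCS
6: ✓ ADDVC  r3←0xd1
7: ✓ CMP  NZCV=0000
8: · ADDEQ
9: ✓ ADDCC  r2←0x3b

VAL = 0x0a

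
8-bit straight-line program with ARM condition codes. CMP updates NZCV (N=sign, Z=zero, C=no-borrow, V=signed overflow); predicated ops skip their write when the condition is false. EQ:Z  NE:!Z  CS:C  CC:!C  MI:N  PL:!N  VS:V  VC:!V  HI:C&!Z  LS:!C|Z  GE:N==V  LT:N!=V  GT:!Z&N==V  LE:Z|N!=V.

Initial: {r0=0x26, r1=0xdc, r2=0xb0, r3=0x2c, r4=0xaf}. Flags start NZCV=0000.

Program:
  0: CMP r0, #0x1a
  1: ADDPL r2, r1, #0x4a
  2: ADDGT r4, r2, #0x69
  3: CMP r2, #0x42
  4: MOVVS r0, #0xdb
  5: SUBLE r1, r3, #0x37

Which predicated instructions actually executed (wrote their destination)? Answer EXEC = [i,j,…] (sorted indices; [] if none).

EXEC = [1,2,5]

0: ✓ CMP  NZCV=0010
1: ✓ ADDPL  r2←0x26
2: ✓ ADDGT  r4←0x8f
3: ✓ CMP  NZCV=1000
4: · MOVVS
5: ✓ SUBLE  r1←0xf5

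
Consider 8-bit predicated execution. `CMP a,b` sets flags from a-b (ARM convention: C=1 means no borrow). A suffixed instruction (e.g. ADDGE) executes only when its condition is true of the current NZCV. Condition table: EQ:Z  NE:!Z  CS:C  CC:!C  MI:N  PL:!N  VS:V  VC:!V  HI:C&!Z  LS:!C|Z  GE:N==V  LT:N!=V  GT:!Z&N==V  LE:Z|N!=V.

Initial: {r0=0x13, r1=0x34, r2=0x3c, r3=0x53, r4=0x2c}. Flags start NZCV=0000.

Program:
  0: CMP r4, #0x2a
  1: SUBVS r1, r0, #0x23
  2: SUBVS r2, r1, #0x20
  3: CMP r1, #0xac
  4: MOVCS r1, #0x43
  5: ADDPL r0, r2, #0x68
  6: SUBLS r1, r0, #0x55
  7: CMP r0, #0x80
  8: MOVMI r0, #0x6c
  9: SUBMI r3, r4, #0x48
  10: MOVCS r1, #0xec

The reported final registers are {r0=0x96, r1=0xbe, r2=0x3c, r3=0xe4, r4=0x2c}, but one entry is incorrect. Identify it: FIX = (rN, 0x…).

[0] flags=0010 → (cmp)
[1] flags=0010 VS?F → skip
[2] flags=0010 VS?F → skip
[3] flags=1001 → (cmp)
[4] flags=1001 CS?F → skip
[5] flags=1001 PL?F → skip
[6] flags=1001 LS?T → r1=0xbe
[7] flags=1001 → (cmp)
[8] flags=1001 MI?T → r0=0x6c
[9] flags=1001 MI?T → r3=0xe4
[10] flags=1001 CS?F → skip

FIX = (r0, 0x6c)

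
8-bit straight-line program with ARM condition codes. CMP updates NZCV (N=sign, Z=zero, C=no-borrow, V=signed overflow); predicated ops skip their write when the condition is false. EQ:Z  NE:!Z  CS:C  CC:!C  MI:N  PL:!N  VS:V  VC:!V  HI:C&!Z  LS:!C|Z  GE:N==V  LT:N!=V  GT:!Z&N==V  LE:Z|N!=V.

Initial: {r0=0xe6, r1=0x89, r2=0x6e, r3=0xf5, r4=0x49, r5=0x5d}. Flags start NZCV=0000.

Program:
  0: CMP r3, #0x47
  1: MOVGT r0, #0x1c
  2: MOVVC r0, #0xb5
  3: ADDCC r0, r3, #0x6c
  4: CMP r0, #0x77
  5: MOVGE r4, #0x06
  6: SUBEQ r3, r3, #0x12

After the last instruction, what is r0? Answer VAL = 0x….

[0] flags=1010 → (cmp)
[1] flags=1010 GT?F → skip
[2] flags=1010 VC?T → r0=0xb5
[3] flags=1010 CC?F → skip
[4] flags=0011 → (cmp)
[5] flags=0011 GE?F → skip
[6] flags=0011 EQ?F → skip

VAL = 0xb5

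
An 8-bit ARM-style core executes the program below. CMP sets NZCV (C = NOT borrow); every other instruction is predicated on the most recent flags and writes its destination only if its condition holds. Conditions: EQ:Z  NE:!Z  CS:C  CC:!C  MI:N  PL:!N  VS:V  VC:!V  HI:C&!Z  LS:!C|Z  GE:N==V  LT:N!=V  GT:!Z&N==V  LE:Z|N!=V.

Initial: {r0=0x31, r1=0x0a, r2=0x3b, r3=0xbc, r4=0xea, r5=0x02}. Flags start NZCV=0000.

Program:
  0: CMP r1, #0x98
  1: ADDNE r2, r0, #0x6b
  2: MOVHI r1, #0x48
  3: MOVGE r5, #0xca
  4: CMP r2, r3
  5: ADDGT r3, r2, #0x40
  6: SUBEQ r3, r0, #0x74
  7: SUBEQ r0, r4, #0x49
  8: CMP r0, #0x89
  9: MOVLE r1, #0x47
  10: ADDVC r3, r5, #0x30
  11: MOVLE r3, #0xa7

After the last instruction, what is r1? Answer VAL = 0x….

0: ✓ CMP  NZCV=0000
1: ✓ ADDNE  r2←0x9c
2: · MOVHI
3: ✓ MOVGE  r5←0xca
4: ✓ CMP  NZCV=1000
5: · ADDGT
6: · SUBEQ
7: · SUBEQ
8: ✓ CMP  NZCV=1001
9: · MOVLE
10: · ADDVC
11: · MOVLE

VAL = 0x0a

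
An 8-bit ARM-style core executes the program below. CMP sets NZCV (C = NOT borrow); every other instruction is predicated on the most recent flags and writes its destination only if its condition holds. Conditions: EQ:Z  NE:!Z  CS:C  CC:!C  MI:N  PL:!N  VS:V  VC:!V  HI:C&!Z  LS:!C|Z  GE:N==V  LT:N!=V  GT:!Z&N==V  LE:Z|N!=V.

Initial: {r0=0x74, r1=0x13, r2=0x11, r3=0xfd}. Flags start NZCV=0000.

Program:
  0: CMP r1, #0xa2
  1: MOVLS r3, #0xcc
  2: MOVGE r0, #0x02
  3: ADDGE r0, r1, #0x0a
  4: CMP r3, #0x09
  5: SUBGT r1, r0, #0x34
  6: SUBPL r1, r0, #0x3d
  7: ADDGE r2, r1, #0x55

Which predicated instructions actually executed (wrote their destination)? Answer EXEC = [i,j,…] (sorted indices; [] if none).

EXEC = [1,2,3]

0: ✓ CMP  NZCV=0000
1: ✓ MOVLS  r3←0xcc
2: ✓ MOVGE  r0←0x02
3: ✓ ADDGE  r0←0x1d
4: ✓ CMP  NZCV=1010
5: · SUBGT
6: · SUBPL
7: · ADDGE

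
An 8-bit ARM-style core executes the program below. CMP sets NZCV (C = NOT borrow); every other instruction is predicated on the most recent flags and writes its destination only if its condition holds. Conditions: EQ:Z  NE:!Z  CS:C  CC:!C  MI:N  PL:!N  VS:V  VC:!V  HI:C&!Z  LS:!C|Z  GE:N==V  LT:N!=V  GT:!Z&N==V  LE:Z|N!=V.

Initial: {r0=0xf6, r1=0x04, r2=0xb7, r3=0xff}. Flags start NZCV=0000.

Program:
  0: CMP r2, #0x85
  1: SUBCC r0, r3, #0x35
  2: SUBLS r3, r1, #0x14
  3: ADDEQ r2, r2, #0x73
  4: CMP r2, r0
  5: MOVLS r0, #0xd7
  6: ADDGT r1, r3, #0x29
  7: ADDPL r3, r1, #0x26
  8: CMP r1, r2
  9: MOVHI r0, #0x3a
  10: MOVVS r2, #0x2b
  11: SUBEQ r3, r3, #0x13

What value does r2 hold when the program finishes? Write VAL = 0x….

VAL = 0xb7

0: ✓ CMP  NZCV=0010
1: · SUBCC
2: · SUBLS
3: · ADDEQ
4: ✓ CMP  NZCV=1000
5: ✓ MOVLS  r0←0xd7
6: · ADDGT
7: · ADDPL
8: ✓ CMP  NZCV=0000
9: · MOVHI
10: · MOVVS
11: · SUBEQ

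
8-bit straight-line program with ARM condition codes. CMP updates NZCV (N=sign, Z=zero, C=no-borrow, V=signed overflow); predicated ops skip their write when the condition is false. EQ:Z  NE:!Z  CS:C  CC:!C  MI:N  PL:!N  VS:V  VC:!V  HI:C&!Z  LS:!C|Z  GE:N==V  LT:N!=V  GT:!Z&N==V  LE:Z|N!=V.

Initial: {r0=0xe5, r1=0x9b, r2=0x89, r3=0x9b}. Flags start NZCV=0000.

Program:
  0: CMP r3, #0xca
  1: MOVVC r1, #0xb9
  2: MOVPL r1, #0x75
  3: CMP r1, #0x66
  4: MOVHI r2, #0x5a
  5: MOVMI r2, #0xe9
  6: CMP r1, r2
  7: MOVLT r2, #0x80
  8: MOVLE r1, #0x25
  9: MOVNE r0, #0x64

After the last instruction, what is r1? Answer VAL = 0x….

[0] flags=1000 → (cmp)
[1] flags=1000 VC?T → r1=0xb9
[2] flags=1000 PL?F → skip
[3] flags=0011 → (cmp)
[4] flags=0011 HI?T → r2=0x5a
[5] flags=0011 MI?F → skip
[6] flags=0011 → (cmp)
[7] flags=0011 LT?T → r2=0x80
[8] flags=0011 LE?T → r1=0x25
[9] flags=0011 NE?T → r0=0x64

VAL = 0x25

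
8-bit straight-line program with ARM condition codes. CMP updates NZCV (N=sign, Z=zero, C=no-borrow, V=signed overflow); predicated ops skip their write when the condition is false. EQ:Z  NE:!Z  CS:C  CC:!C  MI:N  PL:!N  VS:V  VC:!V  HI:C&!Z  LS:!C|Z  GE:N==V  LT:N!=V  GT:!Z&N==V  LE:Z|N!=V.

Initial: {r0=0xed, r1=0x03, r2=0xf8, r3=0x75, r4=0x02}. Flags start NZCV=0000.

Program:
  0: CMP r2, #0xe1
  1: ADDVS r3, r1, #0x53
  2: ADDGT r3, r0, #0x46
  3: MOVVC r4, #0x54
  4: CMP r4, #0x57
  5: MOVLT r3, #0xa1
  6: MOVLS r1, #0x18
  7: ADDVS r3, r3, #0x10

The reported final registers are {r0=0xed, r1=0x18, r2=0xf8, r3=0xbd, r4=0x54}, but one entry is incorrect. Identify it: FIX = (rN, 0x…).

FIX = (r3, 0xa1)

[0] flags=0010 → (cmp)
[1] flags=0010 VS?F → skip
[2] flags=0010 GT?T → r3=0x33
[3] flags=0010 VC?T → r4=0x54
[4] flags=1000 → (cmp)
[5] flags=1000 LT?T → r3=0xa1
[6] flags=1000 LS?T → r1=0x18
[7] flags=1000 VS?F → skip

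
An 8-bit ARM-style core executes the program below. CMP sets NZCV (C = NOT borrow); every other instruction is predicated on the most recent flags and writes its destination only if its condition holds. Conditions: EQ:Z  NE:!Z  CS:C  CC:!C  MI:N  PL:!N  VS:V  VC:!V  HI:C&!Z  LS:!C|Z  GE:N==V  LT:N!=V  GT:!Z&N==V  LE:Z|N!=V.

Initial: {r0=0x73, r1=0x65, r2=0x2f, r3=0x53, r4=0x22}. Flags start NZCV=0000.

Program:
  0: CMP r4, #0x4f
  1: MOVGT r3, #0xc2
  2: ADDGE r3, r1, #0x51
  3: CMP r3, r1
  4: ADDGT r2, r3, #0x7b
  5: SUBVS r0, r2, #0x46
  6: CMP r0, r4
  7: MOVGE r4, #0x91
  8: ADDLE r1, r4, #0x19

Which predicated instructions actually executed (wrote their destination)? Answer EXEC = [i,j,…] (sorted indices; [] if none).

EXEC = [7]

0: ✓ CMP  NZCV=1000
1: · MOVGT
2: · ADDGE
3: ✓ CMP  NZCV=1000
4: · ADDGT
5: · SUBVS
6: ✓ CMP  NZCV=0010
7: ✓ MOVGE  r4←0x91
8: · ADDLE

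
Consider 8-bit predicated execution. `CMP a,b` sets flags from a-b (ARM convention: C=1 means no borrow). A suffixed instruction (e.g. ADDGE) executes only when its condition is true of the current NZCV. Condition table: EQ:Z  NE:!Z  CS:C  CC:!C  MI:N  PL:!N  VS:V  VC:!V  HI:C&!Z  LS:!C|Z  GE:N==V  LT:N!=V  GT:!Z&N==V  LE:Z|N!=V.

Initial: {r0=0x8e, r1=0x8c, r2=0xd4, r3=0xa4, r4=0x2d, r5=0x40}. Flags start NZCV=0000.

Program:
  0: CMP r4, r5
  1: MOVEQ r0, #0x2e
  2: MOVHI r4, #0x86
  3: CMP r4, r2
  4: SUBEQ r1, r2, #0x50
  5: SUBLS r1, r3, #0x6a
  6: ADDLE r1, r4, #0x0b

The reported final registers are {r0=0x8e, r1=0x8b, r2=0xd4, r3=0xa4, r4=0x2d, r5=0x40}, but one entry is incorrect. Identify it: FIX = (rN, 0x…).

FIX = (r1, 0x3a)

[0] flags=1000 → (cmp)
[1] flags=1000 EQ?F → skip
[2] flags=1000 HI?F → skip
[3] flags=0000 → (cmp)
[4] flags=0000 EQ?F → skip
[5] flags=0000 LS?T → r1=0x3a
[6] flags=0000 LE?F → skip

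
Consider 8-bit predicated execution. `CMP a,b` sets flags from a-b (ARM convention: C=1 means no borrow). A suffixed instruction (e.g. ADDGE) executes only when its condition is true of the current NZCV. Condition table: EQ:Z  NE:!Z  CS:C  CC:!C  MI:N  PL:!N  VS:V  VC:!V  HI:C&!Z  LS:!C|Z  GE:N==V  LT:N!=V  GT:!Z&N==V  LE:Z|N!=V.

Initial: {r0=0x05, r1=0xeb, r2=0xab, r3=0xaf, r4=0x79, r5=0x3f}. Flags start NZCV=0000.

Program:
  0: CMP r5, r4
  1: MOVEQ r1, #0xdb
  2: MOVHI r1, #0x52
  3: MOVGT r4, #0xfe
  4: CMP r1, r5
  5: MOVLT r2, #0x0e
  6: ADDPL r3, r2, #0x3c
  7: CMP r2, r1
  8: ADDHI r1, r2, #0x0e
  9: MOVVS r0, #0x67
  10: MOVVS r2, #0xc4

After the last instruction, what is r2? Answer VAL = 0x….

VAL = 0x0e

[0] flags=1000 → (cmp)
[1] flags=1000 EQ?F → skip
[2] flags=1000 HI?F → skip
[3] flags=1000 GT?F → skip
[4] flags=1010 → (cmp)
[5] flags=1010 LT?T → r2=0x0e
[6] flags=1010 PL?F → skip
[7] flags=0000 → (cmp)
[8] flags=0000 HI?F → skip
[9] flags=0000 VS?F → skip
[10] flags=0000 VS?F → skip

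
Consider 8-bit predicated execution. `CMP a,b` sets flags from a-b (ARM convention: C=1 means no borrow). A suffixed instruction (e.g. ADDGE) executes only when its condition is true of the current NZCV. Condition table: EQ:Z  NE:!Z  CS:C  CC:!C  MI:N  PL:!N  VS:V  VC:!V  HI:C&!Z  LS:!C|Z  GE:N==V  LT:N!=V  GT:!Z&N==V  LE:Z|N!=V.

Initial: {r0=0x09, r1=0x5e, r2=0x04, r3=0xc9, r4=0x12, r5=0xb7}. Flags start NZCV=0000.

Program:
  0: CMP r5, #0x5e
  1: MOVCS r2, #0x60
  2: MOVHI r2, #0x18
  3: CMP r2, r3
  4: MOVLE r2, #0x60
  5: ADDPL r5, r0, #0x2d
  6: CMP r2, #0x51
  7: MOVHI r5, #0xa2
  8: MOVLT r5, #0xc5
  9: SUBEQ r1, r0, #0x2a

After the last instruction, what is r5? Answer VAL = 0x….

VAL = 0xc5

0: ✓ CMP  NZCV=0011
1: ✓ MOVCS  r2←0x60
2: ✓ MOVHI  r2←0x18
3: ✓ CMP  NZCV=0000
4: · MOVLE
5: ✓ ADDPL  r5←0x36
6: ✓ CMP  NZCV=1000
7: · MOVHI
8: ✓ MOVLT  r5←0xc5
9: · SUBEQ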